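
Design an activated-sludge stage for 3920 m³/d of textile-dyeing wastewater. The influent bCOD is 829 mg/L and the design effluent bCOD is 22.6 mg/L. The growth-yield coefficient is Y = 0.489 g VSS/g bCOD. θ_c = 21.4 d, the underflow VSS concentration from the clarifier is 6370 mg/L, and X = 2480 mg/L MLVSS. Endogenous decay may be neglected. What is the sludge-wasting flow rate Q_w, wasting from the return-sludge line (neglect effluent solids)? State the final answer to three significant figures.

Q_w ≈ 243 m³/d

With k_d = 0 the design equation reduces to V = Y Q (S₀−S) θ_c / X = 0.489 × 3920 × (829 − 22.6) × 21.4 / 2480 = 13339 m³.
θ_c = V·X/(Q_w·X_r) when wasting from the recycle, so Q_w = V·X/(θ_c·X_r) = 13339 × 2480 / (21.4 × 6370) = 242.7 m³/d.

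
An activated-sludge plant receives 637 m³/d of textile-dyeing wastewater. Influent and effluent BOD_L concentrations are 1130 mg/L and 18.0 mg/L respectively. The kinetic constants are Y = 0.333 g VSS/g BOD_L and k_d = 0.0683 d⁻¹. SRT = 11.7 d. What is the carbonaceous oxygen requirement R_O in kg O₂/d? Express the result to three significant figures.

Correct the yield for decay: Y_obs = Y/(1 + k_d θ_c) = 0.333 / (1 + 0.0683 × 11.7) = 0.333 / 1.799 = 0.1851.
Q·(S₀ − S) = 637 × (1130 − 18.0) × 10⁻³ = 708.3 kg/d removed.
Biomass synthesised: P_X = Y_obs × 708.3 = 131.1 kg VSS/d.
R_O = Q·(S₀ − S) − 1.42·P_X = 708.3 − 1.42 × 131.1 = 522.2 kg O₂/d.

R_O ≈ 522 kg O₂/d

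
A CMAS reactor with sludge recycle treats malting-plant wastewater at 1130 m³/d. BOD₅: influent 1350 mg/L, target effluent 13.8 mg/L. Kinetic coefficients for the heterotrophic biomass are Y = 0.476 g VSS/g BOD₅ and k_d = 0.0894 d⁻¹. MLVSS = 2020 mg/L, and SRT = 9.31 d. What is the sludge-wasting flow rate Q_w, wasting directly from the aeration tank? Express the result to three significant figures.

Q_w ≈ 194 m³/d

From the SRT design equation V = Y Q (S₀−S) θ_c / [X (1 + k_d θ_c)] = 0.476 × 1130 × (1350 − 13.8) × 9.31 / [2020 × (1 + 0.0894 × 9.31)] = 6.69×10^6 / 3701 = 1808 m³.
Wasting from the aeration tank: Q_w = V / θ_c = 1808 / 9.31 = 194.2 m³/d.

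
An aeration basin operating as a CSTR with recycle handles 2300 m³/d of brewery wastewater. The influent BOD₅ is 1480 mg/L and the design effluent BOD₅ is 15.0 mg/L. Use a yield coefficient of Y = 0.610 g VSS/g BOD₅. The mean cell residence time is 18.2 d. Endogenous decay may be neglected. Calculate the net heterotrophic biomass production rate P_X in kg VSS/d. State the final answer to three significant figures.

With endogenous decay neglected, the observed yield equals the true yield: Y_obs = Y = 0.610 g VSS/g BOD₅.
Substrate removed = Q·(S₀ − S) = 2300 m³/d × (1480 − 15.0) g/m³ = 3.37×10^6 g/d = 3370 kg/d.
Biomass produced: P_X = Y_obs·Q·ΔS = 0.6100 × 3370 ≈ 2055 kg VSS/d.

P_X ≈ 2060 kg VSS/d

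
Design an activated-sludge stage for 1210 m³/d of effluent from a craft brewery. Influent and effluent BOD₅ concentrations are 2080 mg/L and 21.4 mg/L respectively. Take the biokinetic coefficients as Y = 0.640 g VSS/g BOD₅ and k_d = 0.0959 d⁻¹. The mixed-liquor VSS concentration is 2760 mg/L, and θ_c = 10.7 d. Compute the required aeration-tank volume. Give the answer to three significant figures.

Rearranging the biomass balance for a CMAS with decay, V = Y·Q·ΔS·θ_c / [X·(1+k_d θ_c)] = 0.640 × 1210 × (2080 − 21.4) × 10.7 / [2760 × (1 + 0.0959 × 10.7)] = 1.71×10^7 / 5592 = 3050 m³.

V ≈ 3050 m³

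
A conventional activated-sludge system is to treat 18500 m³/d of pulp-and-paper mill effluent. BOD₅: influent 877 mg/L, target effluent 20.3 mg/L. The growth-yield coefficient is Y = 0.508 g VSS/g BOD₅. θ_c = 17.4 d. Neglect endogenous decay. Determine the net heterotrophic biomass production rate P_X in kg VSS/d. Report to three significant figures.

With endogenous decay neglected, the observed yield equals the true yield: Y_obs = Y = 0.508 g VSS/g BOD₅.
ΔS = 877 − 20.3 = 856.7 mg/L, so the substrate removal rate is 18500 × 856.7/1000 = 15849 kg BOD₅/d.
Net biomass production P_X = Y_obs × Q·(S₀ − S) = 0.5080 × 15849 = 8051 kg VSS/d.

P_X ≈ 8050 kg VSS/d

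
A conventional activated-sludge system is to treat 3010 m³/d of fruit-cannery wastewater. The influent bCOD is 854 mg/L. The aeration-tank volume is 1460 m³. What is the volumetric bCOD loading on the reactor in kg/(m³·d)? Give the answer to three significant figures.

L_v ≈ 1.76 kg bCOD/(m³·d)

Volumetric loading L_v = Q·S₀ / V = 3010 × 854 g/m³ / 1460 m³ = 1761 g/(m³·d) = 1.761 kg bCOD/(m³·d).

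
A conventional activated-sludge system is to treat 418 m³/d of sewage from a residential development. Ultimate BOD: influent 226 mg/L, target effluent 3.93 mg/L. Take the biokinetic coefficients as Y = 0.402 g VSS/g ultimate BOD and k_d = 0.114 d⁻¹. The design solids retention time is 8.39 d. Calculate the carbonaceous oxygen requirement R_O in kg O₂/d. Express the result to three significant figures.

Y_obs = Y / (1 + k_d θ_c) = 0.402 / (1 + 0.114 × 8.39) = 0.402 / 1.956 = 0.2055.
Q·(S₀ − S) = 418 × (226 − 3.93) × 10⁻³ = 92.83 kg/d removed.
Net sludge production P_X = 0.2055 × 92.83 = 19.07 kg VSS/d.
R_O = Q·(S₀ − S) − 1.42·P_X = 92.83 − 1.42 × 19.07 = 65.74 kg O₂/d.

R_O ≈ 65.7 kg O₂/d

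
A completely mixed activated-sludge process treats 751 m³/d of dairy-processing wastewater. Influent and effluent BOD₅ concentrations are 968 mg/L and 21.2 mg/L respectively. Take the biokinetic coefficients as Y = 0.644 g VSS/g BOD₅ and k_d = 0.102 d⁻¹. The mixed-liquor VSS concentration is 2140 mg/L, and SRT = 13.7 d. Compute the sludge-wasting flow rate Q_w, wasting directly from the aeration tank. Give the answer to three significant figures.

Steady-state biomass mass balance: V·X·(1 + k_d·θ_c) = Y·Q·(S₀ − S)·θ_c, so V = 0.644 × 751 × (968 − 21.2) × 13.7 / [2140 × (1 + 0.102 × 13.7)] = 6.27×10^6 / 5130 = 1223 m³.
For wasting at MLVSS concentration, Q_w = V/θ_c = 1223/13.7 = 89.25 m³/d.

Q_w ≈ 89.3 m³/d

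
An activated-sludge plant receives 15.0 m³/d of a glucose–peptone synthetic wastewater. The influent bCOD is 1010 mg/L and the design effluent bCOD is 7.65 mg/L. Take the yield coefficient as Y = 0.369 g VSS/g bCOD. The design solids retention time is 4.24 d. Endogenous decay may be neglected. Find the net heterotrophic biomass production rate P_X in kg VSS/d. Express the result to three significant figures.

No decay correction is needed, so Y_obs = Y = 0.369.
Mass of bCOD removed per day: Q(S₀ − S) = 15.0 × 1002 g/m³ = 15.04 kg/d.
Biomass produced: P_X = Y_obs·Q·ΔS = 0.3690 × 15.04 ≈ 5.548 kg VSS/d.

P_X ≈ 5.55 kg VSS/d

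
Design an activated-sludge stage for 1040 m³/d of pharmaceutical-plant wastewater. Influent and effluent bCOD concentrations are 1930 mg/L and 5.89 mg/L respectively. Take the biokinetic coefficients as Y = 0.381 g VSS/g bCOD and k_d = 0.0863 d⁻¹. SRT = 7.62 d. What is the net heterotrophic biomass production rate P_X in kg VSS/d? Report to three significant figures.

Observed yield with endogenous decay: Y_obs = Y / (1 + k_d·θ_c) = 0.381 / (1 + 0.0863 × 7.62) = 0.381 / 1.658 = 0.2298 g VSS/g bCOD.
Mass of bCOD removed per day: Q(S₀ − S) = 1040 × 1924 g/m³ = 2001 kg/d.
So the net sludge growth is P_X = 0.2298 × 2001 = 459.9 kg VSS/d.

P_X ≈ 460 kg VSS/d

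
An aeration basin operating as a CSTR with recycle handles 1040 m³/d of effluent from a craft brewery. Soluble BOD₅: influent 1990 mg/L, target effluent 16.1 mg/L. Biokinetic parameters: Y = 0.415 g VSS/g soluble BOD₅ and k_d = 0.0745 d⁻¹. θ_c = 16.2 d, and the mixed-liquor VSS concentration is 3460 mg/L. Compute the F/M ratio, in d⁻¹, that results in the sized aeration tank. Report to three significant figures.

Rearranging the biomass balance for a CMAS with decay, V = Y·Q·ΔS·θ_c / [X·(1+k_d θ_c)] = 0.415 × 1040 × (1990 − 16.1) × 16.2 / [3460 × (1 + 0.0745 × 16.2)] = 1.38×10^7 / 7636 = 1807 m³.
F/M = applied load / biomass = Q·S₀/(V·X) = 1040 × 1990 / (1807 × 3460) = 0.3309 d⁻¹.

F/M ≈ 0.331 d⁻¹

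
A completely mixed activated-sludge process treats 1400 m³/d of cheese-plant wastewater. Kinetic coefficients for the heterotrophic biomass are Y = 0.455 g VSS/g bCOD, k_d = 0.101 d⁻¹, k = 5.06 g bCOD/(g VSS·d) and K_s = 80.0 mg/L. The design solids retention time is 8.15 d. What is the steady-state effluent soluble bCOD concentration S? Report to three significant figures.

S ≈ 8.61 mg/L

For a completely mixed reactor with recycle the Lawrence–McCarty relation gives S = K_s·(1 + k_d·θ_c) / [θ_c·(Y·k − k_d) − 1] = 80.0 × (1 + 0.101 × 8.15) / [8.15 × (0.455 × 5.06 − 0.101) − 1] = 145.9 / 16.94 = 8.610 mg/L.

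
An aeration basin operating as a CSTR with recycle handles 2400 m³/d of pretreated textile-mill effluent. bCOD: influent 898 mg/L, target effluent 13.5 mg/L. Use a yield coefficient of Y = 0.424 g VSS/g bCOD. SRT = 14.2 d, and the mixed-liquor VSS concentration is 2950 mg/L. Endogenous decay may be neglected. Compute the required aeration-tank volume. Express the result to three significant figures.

V ≈ 4330 m³

With k_d = 0 the design equation reduces to V = Y Q (S₀−S) θ_c / X = 0.424 × 2400 × (898 − 13.5) × 14.2 / 2950 = 4333 m³.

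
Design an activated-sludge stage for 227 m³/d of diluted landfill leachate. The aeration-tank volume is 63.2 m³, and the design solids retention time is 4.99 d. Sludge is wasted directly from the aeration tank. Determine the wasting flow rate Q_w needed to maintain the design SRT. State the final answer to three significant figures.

Q_w ≈ 12.7 m³/d

For wasting at MLVSS concentration, Q_w = V/θ_c = 63.20/4.99 = 12.67 m³/d.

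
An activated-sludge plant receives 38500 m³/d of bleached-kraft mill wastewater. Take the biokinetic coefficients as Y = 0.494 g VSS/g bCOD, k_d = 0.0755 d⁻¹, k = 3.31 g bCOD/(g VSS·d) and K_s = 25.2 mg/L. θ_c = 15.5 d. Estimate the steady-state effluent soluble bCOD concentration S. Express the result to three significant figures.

Effluent substrate depends only on kinetics and SRT: S = K_s(1 + k_d θ_c) / [θ_c(Yk − k_d) − 1] = 25.2 × (1 + 0.0755 × 15.5) / [15.5 × (0.494 × 3.31 − 0.0755) − 1] = 54.69 / 23.17 = 2.360 mg/L.

S ≈ 2.36 mg/L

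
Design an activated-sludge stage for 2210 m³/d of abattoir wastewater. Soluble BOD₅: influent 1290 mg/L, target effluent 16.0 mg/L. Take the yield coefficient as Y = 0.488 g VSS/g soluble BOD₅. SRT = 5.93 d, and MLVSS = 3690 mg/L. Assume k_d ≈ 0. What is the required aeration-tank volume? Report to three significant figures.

V·X = Y·Q·ΔS·θ_c gives V = 0.488 × 2210 × (1290 − 16.0) × 5.93 / 3690 = 2208 m³.

V ≈ 2210 m³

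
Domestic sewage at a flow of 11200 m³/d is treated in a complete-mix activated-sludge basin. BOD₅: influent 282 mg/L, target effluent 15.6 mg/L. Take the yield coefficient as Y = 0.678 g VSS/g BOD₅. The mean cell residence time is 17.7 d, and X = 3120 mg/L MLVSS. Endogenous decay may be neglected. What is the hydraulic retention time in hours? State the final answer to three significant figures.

τ ≈ 24.6 h

Biomass mass balance (decay neglected): V·X = Y·Q·(S₀ − S)·θ_c, so V = 0.678 × 11200 × (282 − 15.6) × 17.7 / 3120 = 11476 m³.
Hydraulic retention time τ = V/Q = 11476 / 11200 = 1.025 d = 24.59 h.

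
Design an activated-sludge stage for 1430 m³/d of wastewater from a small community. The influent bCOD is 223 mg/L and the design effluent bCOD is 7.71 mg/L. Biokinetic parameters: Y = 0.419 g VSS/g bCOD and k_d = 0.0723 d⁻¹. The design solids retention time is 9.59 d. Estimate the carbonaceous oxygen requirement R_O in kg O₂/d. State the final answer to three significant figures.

Correct the yield for decay: Y_obs = Y/(1 + k_d θ_c) = 0.419 / (1 + 0.0723 × 9.59) = 0.419 / 1.693 = 0.2474.
Mass of bCOD removed per day: Q(S₀ − S) = 1430 × 215.3 g/m³ = 307.9 kg/d.
Biomass synthesised: P_X = Y_obs × 307.9 = 76.18 kg VSS/d.
R_O = Q·(S₀ − S) − 1.42·P_X = 307.9 − 1.42 × 76.18 = 199.7 kg O₂/d.

R_O ≈ 200 kg O₂/d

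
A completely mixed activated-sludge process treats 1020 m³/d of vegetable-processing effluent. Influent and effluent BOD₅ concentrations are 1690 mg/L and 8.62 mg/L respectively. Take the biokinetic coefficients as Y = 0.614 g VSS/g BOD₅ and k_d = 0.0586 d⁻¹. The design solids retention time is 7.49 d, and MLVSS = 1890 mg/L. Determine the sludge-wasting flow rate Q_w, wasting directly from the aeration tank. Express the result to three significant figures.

Steady-state biomass mass balance: V·X·(1 + k_d·θ_c) = Y·Q·(S₀ − S)·θ_c, so V = 0.614 × 1020 × (1690 − 8.62) × 7.49 / [1890 × (1 + 0.0586 × 7.49)] = 7.89×10^6 / 2720 = 2900 m³.
Wasting from the aeration tank: Q_w = V / θ_c = 2900 / 7.49 = 387.2 m³/d.

Q_w ≈ 387 m³/d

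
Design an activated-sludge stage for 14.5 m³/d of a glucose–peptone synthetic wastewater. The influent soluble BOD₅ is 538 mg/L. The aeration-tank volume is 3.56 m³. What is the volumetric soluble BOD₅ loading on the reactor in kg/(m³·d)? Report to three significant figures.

Volumetric loading L_v = Q·S₀ / V = 14.5 × 538 g/m³ / 3.560 m³ = 2191 g/(m³·d) = 2.191 kg soluble BOD₅/(m³·d).

L_v ≈ 2.19 kg soluble BOD₅/(m³·d)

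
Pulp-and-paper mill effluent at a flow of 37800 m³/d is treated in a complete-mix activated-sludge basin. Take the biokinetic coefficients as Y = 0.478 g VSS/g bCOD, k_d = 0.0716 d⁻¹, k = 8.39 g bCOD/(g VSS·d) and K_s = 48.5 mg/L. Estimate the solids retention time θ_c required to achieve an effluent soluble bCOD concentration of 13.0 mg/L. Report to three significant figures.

Specific growth rate at S = 13.0 mg/L: μ = YkS/(K_s+S) = 0.478·8.39·13.0/(48.5+13.0) = 0.8477 d⁻¹.
Then 1/θ_c = μ − k_d = 0.8477 − 0.0716 = 0.7761 d⁻¹, giving θ_c = 1.288 d.

θ_c ≈ 1.29 d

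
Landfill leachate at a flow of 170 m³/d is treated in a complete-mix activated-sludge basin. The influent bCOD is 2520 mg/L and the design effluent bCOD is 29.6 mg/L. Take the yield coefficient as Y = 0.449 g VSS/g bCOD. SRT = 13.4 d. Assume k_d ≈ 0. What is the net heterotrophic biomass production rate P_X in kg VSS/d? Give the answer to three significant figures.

Since k_d ≈ 0, Y_obs = Y = 0.449 g VSS/g bCOD.
Mass of bCOD removed per day: Q(S₀ − S) = 170 × 2490 g/m³ = 423.4 kg/d.
Net biomass production P_X = Y_obs × Q·(S₀ − S) = 0.4490 × 423.4 = 190.1 kg VSS/d.

P_X ≈ 190 kg VSS/d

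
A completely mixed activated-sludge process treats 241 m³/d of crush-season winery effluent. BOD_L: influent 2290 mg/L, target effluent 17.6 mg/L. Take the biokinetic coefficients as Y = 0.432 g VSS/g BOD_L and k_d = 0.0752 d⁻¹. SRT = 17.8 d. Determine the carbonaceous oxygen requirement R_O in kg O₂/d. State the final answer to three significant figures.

R_O ≈ 404 kg O₂/d

The observed yield is Y_obs = Y/(1 + k_d·θ_c) = 0.432 / (1 + 0.0752 × 17.8) = 0.432 / 2.339 = 0.1847 g VSS per g BOD_L removed.
Mass of BOD_L removed per day: Q(S₀ − S) = 241 × 2272 g/m³ = 547.6 kg/d.
Biomass synthesised: P_X = Y_obs × 547.6 = 101.2 kg VSS/d.
R_O = Q·ΔS − 1.42 P_X = 547.6 − 143.7 = 404.0 kg O₂/d.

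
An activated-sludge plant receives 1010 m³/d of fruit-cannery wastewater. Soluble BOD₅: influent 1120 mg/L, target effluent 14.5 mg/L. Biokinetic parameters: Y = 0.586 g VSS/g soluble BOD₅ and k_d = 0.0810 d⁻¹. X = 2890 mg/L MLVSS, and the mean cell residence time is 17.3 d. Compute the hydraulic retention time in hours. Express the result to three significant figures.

Rearranging the biomass balance for a CMAS with decay, V = Y·Q·ΔS·θ_c / [X·(1+k_d θ_c)] = 0.586 × 1010 × (1120 − 14.5) × 17.3 / [2890 × (1 + 0.0810 × 17.3)] = 1.13×10^7 / 6940 = 1631 m³.
τ = V/Q = 1631/1010 = 1.615 d, or 38.76 h.

τ ≈ 38.8 h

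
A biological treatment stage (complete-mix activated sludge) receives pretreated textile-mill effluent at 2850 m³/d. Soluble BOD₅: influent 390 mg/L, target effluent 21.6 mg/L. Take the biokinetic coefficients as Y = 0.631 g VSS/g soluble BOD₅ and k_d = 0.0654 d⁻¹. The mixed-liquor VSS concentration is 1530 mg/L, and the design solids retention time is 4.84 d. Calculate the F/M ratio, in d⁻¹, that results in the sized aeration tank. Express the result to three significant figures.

Steady-state biomass mass balance: V·X·(1 + k_d·θ_c) = Y·Q·(S₀ − S)·θ_c, so V = 0.631 × 2850 × (390 − 21.6) × 4.84 / [1530 × (1 + 0.0654 × 4.84)] = 3.21×10^6 / 2014 = 1592 m³.
F/M = applied load / biomass = Q·S₀/(V·X) = 2850 × 390 / (1592 × 1530) = 0.4564 d⁻¹.

F/M ≈ 0.456 d⁻¹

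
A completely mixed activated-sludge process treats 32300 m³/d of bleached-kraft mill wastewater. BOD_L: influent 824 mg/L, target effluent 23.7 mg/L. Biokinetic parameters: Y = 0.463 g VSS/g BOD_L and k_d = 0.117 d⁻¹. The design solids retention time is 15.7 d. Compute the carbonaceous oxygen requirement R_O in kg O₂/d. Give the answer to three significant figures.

Y_obs = Y / (1 + k_d θ_c) = 0.463 / (1 + 0.117 × 15.7) = 0.463 / 2.837 = 0.1632.
Q·(S₀ − S) = 32300 × (824 − 23.7) × 10⁻³ = 25850 kg/d removed.
Biomass synthesised: P_X = Y_obs × 25850 = 4219 kg VSS/d.
R_O = Q·(S₀ − S) − 1.42·P_X = 25850 − 1.42 × 4219 = 19859 kg O₂/d.

R_O ≈ 19900 kg O₂/d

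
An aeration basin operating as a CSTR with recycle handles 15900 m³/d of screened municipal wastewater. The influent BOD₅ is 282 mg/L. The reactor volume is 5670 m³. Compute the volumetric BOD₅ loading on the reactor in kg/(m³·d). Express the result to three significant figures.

Volumetric loading L_v = Q·S₀ / V = 15900 × 282 g/m³ / 5670 m³ = 790.8 g/(m³·d) = 0.7908 kg BOD₅/(m³·d).

L_v ≈ 0.791 kg BOD₅/(m³·d)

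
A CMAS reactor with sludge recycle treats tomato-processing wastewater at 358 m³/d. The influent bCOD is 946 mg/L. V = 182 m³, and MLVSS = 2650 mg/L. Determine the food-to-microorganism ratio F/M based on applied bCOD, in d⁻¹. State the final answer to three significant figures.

Food-to-microorganism ratio F/M = Q S₀ / (V X) = 358 × 946 / (182.0 × 2650) = 0.7022 d⁻¹.

F/M ≈ 0.702 d⁻¹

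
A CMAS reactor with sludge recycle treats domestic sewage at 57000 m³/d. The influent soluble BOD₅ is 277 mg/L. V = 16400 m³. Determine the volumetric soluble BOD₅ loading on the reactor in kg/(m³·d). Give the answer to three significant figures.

L_v = Q S₀ / V = 57000 × 277 × 10⁻³ / 16400 = 0.9627 kg/(m³·d).

L_v ≈ 0.963 kg soluble BOD₅/(m³·d)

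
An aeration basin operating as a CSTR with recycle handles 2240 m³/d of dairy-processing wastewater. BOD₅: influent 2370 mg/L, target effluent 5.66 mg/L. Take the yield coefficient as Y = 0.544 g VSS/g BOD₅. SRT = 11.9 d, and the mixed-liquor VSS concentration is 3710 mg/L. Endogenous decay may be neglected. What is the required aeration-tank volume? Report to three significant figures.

V ≈ 9240 m³

With k_d = 0 the design equation reduces to V = Y Q (S₀−S) θ_c / X = 0.544 × 2240 × (2370 − 5.66) × 11.9 / 3710 = 9241 m³.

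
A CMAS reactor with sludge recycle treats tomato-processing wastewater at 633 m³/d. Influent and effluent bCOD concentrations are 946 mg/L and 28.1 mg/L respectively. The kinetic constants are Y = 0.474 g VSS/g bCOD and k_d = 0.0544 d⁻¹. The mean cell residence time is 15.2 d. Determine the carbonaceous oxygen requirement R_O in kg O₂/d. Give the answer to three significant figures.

Observed yield with endogenous decay: Y_obs = Y / (1 + k_d·θ_c) = 0.474 / (1 + 0.0544 × 15.2) = 0.474 / 1.827 = 0.2595 g VSS/g bCOD.
ΔS = 946 − 28.1 = 917.9 mg/L, so the substrate removal rate is 633 × 917.9/1000 = 581.0 kg bCOD/d.
Biomass synthesised: P_X = Y_obs × 581.0 = 150.8 kg VSS/d.
R_O = Q·(S₀ − S) − 1.42·P_X = 581.0 − 1.42 × 150.8 = 367.0 kg O₂/d.

R_O ≈ 367 kg O₂/d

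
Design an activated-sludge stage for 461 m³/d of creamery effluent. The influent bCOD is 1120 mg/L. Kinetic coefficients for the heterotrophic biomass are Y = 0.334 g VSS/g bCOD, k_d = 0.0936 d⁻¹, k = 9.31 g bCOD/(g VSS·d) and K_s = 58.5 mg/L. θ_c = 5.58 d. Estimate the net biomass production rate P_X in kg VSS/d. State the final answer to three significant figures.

From the Monod/SRT balance for a CMAS, S = K_s·(1+k_d θ_c)/[θ_c·(Y k − k_d) − 1] = 58.5 × (1 + 0.0936 × 5.58) / [5.58 × (0.334 × 9.31 − 0.0936) − 1] = 89.05 / 15.83 = 5.626 mg/L.
Y_obs = Y / (1 + k_d θ_c) = 0.334 / (1 + 0.0936 × 5.58) = 0.334 / 1.522 = 0.2194.
Q·(S₀ − S) = 461 × (1120 − 5.63) × 10⁻³ = 513.7 kg/d removed.
Net biomass production P_X = Y_obs × Q·(S₀ − S) = 0.2194 × 513.7 = 112.7 kg VSS/d.

P_X ≈ 113 kg VSS/d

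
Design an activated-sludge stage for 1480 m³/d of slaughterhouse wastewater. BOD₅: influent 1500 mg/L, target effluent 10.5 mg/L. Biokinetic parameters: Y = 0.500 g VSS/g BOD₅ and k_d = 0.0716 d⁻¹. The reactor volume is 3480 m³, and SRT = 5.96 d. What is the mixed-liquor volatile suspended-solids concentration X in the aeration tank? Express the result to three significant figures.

X ≈ 1320 mg/L

X = Y·Q·ΔS·θ_c / [V·(1 + k_d θ_c)] = 0.500 × 1480 × (1500 − 10.5) × 5.96 / [3480 × (1 + 0.0716 × 5.96)] = 1323 mg/L.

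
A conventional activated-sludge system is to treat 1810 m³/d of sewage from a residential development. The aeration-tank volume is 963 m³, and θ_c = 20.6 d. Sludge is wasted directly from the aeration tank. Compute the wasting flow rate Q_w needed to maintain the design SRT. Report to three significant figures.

Q_w ≈ 46.7 m³/d

For wasting at MLVSS concentration, Q_w = V/θ_c = 963.0/20.6 = 46.75 m³/d.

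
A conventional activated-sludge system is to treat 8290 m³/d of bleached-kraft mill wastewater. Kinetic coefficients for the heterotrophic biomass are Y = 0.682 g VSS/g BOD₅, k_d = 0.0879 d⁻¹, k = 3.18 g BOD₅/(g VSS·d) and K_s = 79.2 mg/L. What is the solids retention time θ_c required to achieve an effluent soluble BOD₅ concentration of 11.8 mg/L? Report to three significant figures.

At the target effluent, Y k S/(K_s+S) = 0.682×3.18×11.8/91.00 = 0.2812 d⁻¹.
1/θ_c = 0.2812 − 0.0879 = 0.1933 d⁻¹, so θ_c = 5.173 d.

θ_c ≈ 5.17 d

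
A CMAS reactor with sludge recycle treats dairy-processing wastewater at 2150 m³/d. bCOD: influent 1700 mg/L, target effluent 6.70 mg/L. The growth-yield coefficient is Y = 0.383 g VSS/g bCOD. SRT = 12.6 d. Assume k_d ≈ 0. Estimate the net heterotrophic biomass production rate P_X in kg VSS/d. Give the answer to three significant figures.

P_X ≈ 1390 kg VSS/d

No decay correction is needed, so Y_obs = Y = 0.383.
ΔS = 1700 − 6.70 = 1693 mg/L, so the substrate removal rate is 2150 × 1693/1000 = 3641 kg bCOD/d.
So the net sludge growth is P_X = 0.3830 × 3641 = 1394 kg VSS/d.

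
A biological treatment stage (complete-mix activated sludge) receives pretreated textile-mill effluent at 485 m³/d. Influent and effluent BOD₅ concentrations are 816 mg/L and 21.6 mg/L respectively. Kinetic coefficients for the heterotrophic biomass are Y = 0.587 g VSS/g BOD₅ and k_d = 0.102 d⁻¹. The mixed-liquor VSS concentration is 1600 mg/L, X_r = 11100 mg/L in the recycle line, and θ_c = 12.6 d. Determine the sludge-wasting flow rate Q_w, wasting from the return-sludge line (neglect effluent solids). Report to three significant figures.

Q_w ≈ 8.92 m³/d

From the SRT design equation V = Y Q (S₀−S) θ_c / [X (1 + k_d θ_c)] = 0.587 × 485 × (816 − 21.6) × 12.6 / [1600 × (1 + 0.102 × 12.6)] = 2.85×10^6 / 3656 = 779.4 m³.
θ_c = V·X/(Q_w·X_r) when wasting from the recycle, so Q_w = V·X/(θ_c·X_r) = 779.4 × 1600 / (12.6 × 11100) = 8.916 m³/d.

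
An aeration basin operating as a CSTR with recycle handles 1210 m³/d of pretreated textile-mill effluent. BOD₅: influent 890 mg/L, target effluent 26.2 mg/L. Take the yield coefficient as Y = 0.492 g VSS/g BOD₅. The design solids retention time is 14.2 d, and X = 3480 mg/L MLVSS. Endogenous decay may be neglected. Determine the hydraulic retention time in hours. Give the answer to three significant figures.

Biomass mass balance (decay neglected): V·X = Y·Q·(S₀ − S)·θ_c, so V = 0.492 × 1210 × (890 − 26.2) × 14.2 / 3480 = 2098 m³.
HRT = V/Q = 2098 m³ / 1210 m³·d⁻¹ = 1.734 d × 24 = 41.62 h.

τ ≈ 41.6 h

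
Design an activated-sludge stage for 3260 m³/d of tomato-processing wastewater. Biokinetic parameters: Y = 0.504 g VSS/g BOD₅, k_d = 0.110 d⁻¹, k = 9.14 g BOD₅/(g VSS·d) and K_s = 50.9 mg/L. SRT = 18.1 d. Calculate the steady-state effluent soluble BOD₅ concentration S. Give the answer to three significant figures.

For a completely mixed reactor with recycle the Lawrence–McCarty relation gives S = K_s·(1 + k_d·θ_c) / [θ_c·(Y·k − k_d) − 1] = 50.9 × (1 + 0.110 × 18.1) / [18.1 × (0.504 × 9.14 − 0.110) − 1] = 152.2 / 80.39 = 1.894 mg/L.

S ≈ 1.89 mg/L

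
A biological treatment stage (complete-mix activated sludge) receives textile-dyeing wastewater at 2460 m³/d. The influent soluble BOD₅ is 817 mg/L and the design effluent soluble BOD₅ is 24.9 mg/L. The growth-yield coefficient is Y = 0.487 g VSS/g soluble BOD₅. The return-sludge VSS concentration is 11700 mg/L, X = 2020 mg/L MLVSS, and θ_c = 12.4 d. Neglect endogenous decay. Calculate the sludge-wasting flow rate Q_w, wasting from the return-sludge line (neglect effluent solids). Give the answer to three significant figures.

Biomass mass balance (decay neglected): V·X = Y·Q·(S₀ − S)·θ_c, so V = 0.487 × 2460 × (817 − 24.9) × 12.4 / 2020 = 5825 m³.
Q_w = (V·X)/(θ_c X_r) = 5825 × 2020 / (12.4 × 11700) = 81.11 m³/d.

Q_w ≈ 81.1 m³/d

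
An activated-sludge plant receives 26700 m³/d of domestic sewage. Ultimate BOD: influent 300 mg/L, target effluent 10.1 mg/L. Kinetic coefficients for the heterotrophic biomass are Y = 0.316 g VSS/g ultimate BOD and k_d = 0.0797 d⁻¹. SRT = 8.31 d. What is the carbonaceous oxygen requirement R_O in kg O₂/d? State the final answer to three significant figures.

Observed yield with endogenous decay: Y_obs = Y / (1 + k_d·θ_c) = 0.316 / (1 + 0.0797 × 8.31) = 0.316 / 1.662 = 0.1901 g VSS/g ultimate BOD.
Q·(S₀ − S) = 26700 × (300 − 10.1) × 10⁻³ = 7740 kg/d removed.
P_X = Y_obs·Q·(S₀ − S) = 0.1901 × 7740 = 1471 kg VSS/d.
R_O = Q·(S₀ − S) − 1.42·P_X = 7740 − 1.42 × 1471 = 5651 kg O₂/d.

R_O ≈ 5650 kg O₂/d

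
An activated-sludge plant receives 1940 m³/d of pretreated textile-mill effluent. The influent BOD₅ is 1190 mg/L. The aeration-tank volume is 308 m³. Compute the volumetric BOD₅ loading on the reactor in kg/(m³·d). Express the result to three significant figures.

L_v = Q S₀ / V = 1940 × 1190 × 10⁻³ / 308.0 = 7.495 kg/(m³·d).

L_v ≈ 7.50 kg BOD₅/(m³·d)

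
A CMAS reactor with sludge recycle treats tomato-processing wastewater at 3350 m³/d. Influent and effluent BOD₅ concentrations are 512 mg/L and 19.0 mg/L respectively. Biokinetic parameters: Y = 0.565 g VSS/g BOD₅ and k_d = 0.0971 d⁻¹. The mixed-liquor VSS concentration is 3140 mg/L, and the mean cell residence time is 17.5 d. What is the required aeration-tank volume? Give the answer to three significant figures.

Steady-state biomass mass balance: V·X·(1 + k_d·θ_c) = Y·Q·(S₀ − S)·θ_c, so V = 0.565 × 3350 × (512 − 19.0) × 17.5 / [3140 × (1 + 0.0971 × 17.5)] = 1.63×10^7 / 8476 = 1927 m³.

V ≈ 1930 m³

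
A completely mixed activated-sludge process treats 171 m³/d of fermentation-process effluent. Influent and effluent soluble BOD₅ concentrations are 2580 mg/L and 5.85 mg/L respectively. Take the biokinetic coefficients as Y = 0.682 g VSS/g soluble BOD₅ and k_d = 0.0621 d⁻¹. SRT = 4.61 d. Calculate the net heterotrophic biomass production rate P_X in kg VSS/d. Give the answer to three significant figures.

P_X ≈ 233 kg VSS/d

Correct the yield for decay: Y_obs = Y/(1 + k_d θ_c) = 0.682 / (1 + 0.0621 × 4.61) = 0.682 / 1.286 = 0.5302.
Mass of soluble BOD₅ removed per day: Q(S₀ − S) = 171 × 2574 g/m³ = 440.2 kg/d.
Net biomass production P_X = Y_obs × Q·(S₀ − S) = 0.5302 × 440.2 = 233.4 kg VSS/d.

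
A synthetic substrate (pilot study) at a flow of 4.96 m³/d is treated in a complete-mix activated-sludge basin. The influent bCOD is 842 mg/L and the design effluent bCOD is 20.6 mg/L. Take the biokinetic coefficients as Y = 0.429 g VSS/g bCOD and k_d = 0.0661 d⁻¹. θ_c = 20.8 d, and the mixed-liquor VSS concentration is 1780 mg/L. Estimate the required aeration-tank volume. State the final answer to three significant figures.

Steady-state biomass mass balance: V·X·(1 + k_d·θ_c) = Y·Q·(S₀ − S)·θ_c, so V = 0.429 × 4.96 × (842 − 20.6) × 20.8 / [1780 × (1 + 0.0661 × 20.8)] = 3.64×10^4 / 4227 = 8.600 m³.

V ≈ 8.60 m³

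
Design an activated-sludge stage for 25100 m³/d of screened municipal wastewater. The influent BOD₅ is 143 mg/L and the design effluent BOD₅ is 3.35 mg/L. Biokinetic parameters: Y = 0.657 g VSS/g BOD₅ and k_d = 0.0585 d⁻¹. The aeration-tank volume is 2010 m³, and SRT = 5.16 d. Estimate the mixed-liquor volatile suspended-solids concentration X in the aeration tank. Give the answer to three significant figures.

From V·X·(1 + k_d·θ_c) = Y·Q·(S₀ − S)·θ_c: X = 0.657 × 25100 × (143 − 3.35) × 5.16 / [2010 × (1 + 0.0585 × 5.16)] = 4541 mg/L.

X ≈ 4540 mg/L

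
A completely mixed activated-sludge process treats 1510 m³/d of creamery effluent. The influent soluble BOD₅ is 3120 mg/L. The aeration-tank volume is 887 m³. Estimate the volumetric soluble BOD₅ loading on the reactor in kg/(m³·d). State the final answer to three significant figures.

L_v = Q S₀ / V = 1510 × 3120 × 10⁻³ / 887.0 = 5.311 kg/(m³·d).

L_v ≈ 5.31 kg soluble BOD₅/(m³·d)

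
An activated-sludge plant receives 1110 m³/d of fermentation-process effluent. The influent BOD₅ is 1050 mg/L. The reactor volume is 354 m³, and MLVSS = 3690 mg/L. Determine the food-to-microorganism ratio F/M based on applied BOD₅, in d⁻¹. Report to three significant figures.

F/M ≈ 0.892 d⁻¹

F/M = Q·S₀ / (V·X) = 1110 × 1050 / (354.0 × 3690) = 0.8922 g BOD₅·(g VSS·d)⁻¹.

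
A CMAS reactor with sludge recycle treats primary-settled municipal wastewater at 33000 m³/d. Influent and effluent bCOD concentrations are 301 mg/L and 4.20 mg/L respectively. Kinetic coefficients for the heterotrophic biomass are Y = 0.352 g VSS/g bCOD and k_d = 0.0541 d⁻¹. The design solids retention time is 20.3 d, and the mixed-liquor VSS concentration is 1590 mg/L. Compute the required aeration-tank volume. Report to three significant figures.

Steady-state biomass mass balance: V·X·(1 + k_d·θ_c) = Y·Q·(S₀ − S)·θ_c, so V = 0.352 × 33000 × (301 − 4.20) × 20.3 / [1590 × (1 + 0.0541 × 20.3)] = 7×10^7 / 3336 = 20978 m³.

V ≈ 21000 m³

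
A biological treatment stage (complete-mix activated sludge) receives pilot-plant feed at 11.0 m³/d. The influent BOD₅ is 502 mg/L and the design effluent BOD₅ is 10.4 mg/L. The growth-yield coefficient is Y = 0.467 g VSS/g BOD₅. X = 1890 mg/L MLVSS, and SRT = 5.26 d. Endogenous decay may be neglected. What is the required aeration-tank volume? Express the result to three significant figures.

V ≈ 7.03 m³

V·X = Y·Q·ΔS·θ_c gives V = 0.467 × 11.0 × (502 − 10.4) × 5.26 / 1890 = 7.028 m³.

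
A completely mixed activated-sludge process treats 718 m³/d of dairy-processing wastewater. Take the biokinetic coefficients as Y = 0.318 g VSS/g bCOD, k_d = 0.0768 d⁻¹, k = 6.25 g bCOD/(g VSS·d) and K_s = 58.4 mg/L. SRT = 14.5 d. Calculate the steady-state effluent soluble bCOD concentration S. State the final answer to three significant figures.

S ≈ 4.62 mg/L

From the Monod/SRT balance for a CMAS, S = K_s·(1+k_d θ_c)/[θ_c·(Y k − k_d) − 1] = 58.4 × (1 + 0.0768 × 14.5) / [14.5 × (0.318 × 6.25 − 0.0768) − 1] = 123.4 / 26.71 = 4.622 mg/L.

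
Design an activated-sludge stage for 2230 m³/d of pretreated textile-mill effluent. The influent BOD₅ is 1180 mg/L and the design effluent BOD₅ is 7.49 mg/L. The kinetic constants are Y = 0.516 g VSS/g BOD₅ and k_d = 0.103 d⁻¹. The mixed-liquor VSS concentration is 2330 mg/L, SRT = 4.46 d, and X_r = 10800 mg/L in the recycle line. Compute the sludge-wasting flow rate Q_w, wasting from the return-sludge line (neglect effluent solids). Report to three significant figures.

From the SRT design equation V = Y Q (S₀−S) θ_c / [X (1 + k_d θ_c)] = 0.516 × 2230 × (1180 − 7.49) × 4.46 / [2330 × (1 + 0.103 × 4.46)] = 6.02×10^6 / 3400 = 1770 m³.
Q_w = (V·X)/(θ_c X_r) = 1770 × 2330 / (4.46 × 10800) = 85.60 m³/d.

Q_w ≈ 85.6 m³/d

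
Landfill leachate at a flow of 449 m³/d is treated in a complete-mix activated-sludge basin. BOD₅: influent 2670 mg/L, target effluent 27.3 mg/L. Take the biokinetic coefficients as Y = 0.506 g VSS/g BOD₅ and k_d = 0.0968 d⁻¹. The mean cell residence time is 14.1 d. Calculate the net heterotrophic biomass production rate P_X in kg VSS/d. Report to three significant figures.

P_X ≈ 254 kg VSS/d

Correct the yield for decay: Y_obs = Y/(1 + k_d θ_c) = 0.506 / (1 + 0.0968 × 14.1) = 0.506 / 2.365 = 0.2140.
ΔS = 2670 − 27.3 = 2643 mg/L, so the substrate removal rate is 449 × 2643/1000 = 1187 kg BOD₅/d.
Net biomass production P_X = Y_obs × Q·(S₀ − S) = 0.2140 × 1187 = 253.9 kg VSS/d.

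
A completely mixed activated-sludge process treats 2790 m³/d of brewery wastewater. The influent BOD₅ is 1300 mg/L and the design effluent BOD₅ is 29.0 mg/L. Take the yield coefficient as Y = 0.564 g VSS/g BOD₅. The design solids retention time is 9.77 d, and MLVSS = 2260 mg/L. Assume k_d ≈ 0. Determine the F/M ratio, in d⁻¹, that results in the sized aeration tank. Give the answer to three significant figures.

Biomass mass balance (decay neglected): V·X = Y·Q·(S₀ − S)·θ_c, so V = 0.564 × 2790 × (1300 − 29.0) × 9.77 / 2260 = 8646 m³.
F/M = applied load / biomass = Q·S₀/(V·X) = 2790 × 1300 / (8646 × 2260) = 0.1856 d⁻¹.

F/M ≈ 0.186 d⁻¹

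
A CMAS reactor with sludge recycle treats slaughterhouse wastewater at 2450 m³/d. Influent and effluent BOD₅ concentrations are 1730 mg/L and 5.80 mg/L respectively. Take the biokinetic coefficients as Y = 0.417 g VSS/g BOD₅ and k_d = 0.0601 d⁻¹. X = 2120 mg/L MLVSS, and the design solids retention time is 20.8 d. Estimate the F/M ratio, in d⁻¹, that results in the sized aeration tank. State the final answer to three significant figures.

Rearranging the biomass balance for a CMAS with decay, V = Y·Q·ΔS·θ_c / [X·(1+k_d θ_c)] = 0.417 × 2450 × (1730 − 5.80) × 20.8 / [2120 × (1 + 0.0601 × 20.8)] = 3.66×10^7 / 4770 = 7681 m³.
F/M = Q·S₀ / (V·X) = 2450 × 1730 / (7681 × 2120) = 0.2603 g BOD₅·(g VSS·d)⁻¹.

F/M ≈ 0.260 d⁻¹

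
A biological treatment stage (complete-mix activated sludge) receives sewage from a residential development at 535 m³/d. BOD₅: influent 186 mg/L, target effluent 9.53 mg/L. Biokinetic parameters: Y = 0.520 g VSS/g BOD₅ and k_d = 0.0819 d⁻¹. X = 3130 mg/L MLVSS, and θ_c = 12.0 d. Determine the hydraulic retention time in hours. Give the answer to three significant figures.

τ ≈ 4.26 h

Rearranging the biomass balance for a CMAS with decay, V = Y·Q·ΔS·θ_c / [X·(1+k_d θ_c)] = 0.520 × 535 × (186 − 9.53) × 12.0 / [3130 × (1 + 0.0819 × 12.0)] = 5.89×10^5 / 6206 = 94.93 m³.
τ = V/Q = 94.93/535 = 0.1774 d, or 4.258 h.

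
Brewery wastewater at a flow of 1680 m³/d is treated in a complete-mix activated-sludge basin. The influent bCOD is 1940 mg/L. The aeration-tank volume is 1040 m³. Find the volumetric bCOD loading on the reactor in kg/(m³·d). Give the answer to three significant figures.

L_v ≈ 3.13 kg bCOD/(m³·d)

L_v = Q S₀ / V = 1680 × 1940 × 10⁻³ / 1040 = 3.134 kg/(m³·d).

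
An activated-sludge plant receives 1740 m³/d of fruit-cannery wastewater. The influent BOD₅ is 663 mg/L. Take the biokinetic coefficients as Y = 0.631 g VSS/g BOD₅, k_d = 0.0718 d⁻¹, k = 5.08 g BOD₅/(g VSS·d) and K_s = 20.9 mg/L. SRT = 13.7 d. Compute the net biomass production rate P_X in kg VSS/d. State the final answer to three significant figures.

P_X ≈ 366 kg VSS/d

Effluent substrate depends only on kinetics and SRT: S = K_s(1 + k_d θ_c) / [θ_c(Yk − k_d) − 1] = 20.9 × (1 + 0.0718 × 13.7) / [13.7 × (0.631 × 5.08 − 0.0718) − 1] = 41.46 / 41.93 = 0.9887 mg/L.
Y_obs = Y / (1 + k_d θ_c) = 0.631 / (1 + 0.0718 × 13.7) = 0.631 / 1.984 = 0.3181.
Q·(S₀ − S) = 1740 × (663 − 0.989) × 10⁻³ = 1152 kg/d removed.
So the net sludge growth is P_X = 0.3181 × 1152 = 366.4 kg VSS/d.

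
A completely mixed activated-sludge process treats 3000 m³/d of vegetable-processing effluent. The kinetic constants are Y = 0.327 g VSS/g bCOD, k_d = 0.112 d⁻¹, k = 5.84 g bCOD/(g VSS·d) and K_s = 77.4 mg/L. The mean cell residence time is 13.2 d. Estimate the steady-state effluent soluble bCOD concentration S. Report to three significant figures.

S ≈ 8.44 mg/L

From the Monod/SRT balance for a CMAS, S = K_s·(1+k_d θ_c)/[θ_c·(Y k − k_d) − 1] = 77.4 × (1 + 0.112 × 13.2) / [13.2 × (0.327 × 5.84 − 0.112) − 1] = 191.8 / 22.73 = 8.440 mg/L.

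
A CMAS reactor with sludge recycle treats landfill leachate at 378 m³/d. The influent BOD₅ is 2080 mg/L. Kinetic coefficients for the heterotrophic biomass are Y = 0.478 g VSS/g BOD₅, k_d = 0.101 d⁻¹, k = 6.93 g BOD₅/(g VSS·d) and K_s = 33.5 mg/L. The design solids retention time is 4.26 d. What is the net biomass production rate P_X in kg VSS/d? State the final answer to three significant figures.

P_X ≈ 262 kg VSS/d

For a completely mixed reactor with recycle the Lawrence–McCarty relation gives S = K_s·(1 + k_d·θ_c) / [θ_c·(Y·k − k_d) − 1] = 33.5 × (1 + 0.101 × 4.26) / [4.26 × (0.478 × 6.93 − 0.101) − 1] = 47.91 / 12.68 = 3.778 mg/L.
The observed yield is Y_obs = Y/(1 + k_d·θ_c) = 0.478 / (1 + 0.101 × 4.26) = 0.478 / 1.430 = 0.3342 g VSS per g BOD₅ removed.
Mass of BOD₅ removed per day: Q(S₀ − S) = 378 × 2076 g/m³ = 784.8 kg/d.
So the net sludge growth is P_X = 0.3342 × 784.8 = 262.3 kg VSS/d.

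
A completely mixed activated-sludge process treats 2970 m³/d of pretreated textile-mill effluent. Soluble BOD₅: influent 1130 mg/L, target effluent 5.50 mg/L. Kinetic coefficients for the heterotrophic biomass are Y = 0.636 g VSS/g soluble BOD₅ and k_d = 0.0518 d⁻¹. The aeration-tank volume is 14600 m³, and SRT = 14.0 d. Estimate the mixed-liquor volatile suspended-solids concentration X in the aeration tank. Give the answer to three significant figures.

Solving the biomass balance for X: X = Y Q (S₀−S) θ_c / [V (1+k_d θ_c)] = 0.636 × 2970 × (1130 − 5.50) × 14.0 / [14600 × (1 + 0.0518 × 14.0)] = 1181 mg/L.

X ≈ 1180 mg/L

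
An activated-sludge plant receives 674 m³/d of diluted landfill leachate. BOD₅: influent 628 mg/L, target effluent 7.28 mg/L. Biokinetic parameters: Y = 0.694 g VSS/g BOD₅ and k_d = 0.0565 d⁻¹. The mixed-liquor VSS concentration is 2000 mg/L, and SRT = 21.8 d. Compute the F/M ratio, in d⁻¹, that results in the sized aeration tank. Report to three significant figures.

From the SRT design equation V = Y Q (S₀−S) θ_c / [X (1 + k_d θ_c)] = 0.694 × 674 × (628 − 7.28) × 21.8 / [2000 × (1 + 0.0565 × 21.8)] = 6.33×10^6 / 4463 = 1418 m³.
F/M = Q·S₀ / (V·X) = 674 × 628 / (1418 × 2000) = 0.1492 g BOD₅·(g VSS·d)⁻¹.

F/M ≈ 0.149 d⁻¹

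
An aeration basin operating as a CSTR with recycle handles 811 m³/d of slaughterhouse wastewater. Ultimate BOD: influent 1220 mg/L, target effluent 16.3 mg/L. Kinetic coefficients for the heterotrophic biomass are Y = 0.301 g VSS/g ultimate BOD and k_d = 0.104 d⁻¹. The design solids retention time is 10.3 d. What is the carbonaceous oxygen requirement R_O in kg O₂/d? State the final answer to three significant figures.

Y_obs = Y / (1 + k_d θ_c) = 0.301 / (1 + 0.104 × 10.3) = 0.301 / 2.071 = 0.1453.
ΔS = 1220 − 16.3 = 1204 mg/L, so the substrate removal rate is 811 × 1204/1000 = 976.2 kg ultimate BOD/d.
Biomass synthesised: P_X = Y_obs × 976.2 = 141.9 kg VSS/d.
Carbonaceous O₂ demand = substrate oxidised − cell-mass equivalent = 976.2 − 1.42 × 141.9 = 774.7 kg O₂/d.

R_O ≈ 775 kg O₂/d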